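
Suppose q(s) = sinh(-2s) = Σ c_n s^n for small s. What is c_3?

-4/3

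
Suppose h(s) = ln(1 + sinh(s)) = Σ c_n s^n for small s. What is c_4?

-5/12

Plug the Maclaurin series of the inner function into that of the outer and collect terms.
h(0) = 0
h′(0) = 1
h′′(0) = -1
h′′′(0) = 3
h^(4)(0) = -10
Dividing each by k! gives the coefficients c_0, ..., c_4.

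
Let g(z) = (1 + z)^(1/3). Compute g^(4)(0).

Compute the successive derivatives at the expansion point and divide by k!.
The coefficient of z^4 in the expansion is -10/243, so g^(4)(0) = 4! * (-10/243) = -80/81.

-80/81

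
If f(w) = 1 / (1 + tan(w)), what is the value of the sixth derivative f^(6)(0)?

1952

Use the geometric series for the reciprocal, then substitute.
The coefficient of w^6 in the expansion is 122/45, so f^(6)(0) = 6! * (122/45) = 1952.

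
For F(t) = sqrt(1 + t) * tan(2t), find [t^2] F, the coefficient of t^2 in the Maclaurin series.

1

Expand each factor separately, then convolve coefficients.
F(0) = 0
F′(0) = 2
F′′(0) = 2
So c_2 = F′′(0)/2! = 1.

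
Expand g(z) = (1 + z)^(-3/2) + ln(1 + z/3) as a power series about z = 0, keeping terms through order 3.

-2819*z^3/1296 + 131*z^2/72 - 7*z/6 + 1

Combine the two series term by term.
g(0) = 1
g′(0) = -7/6
g′′(0) = 131/36
g′′′(0) = -2819/216
The Taylor polynomial is Σ g^(k)(0)/k! · z^k.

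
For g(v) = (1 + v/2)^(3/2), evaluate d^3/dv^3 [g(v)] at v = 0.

-3/64

Differentiate repeatedly and evaluate at the center.
From the series, [v^3] g = -1/128; multiply by 3! = 6 to get -3/64.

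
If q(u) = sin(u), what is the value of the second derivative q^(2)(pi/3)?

-sqrt(3)/2

From the series, [(u - pi/3)^2] q = -sqrt(3)/4; multiply by 2! = 2 to get -sqrt(3)/2.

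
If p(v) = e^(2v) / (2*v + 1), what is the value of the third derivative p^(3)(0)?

-16

Expand 1/(denominator) as a geometric series and multiply by the numerator's series.
The coefficient of v^3 in the expansion is -8/3, so p′′′(0) = 3! * (-8/3) = -16.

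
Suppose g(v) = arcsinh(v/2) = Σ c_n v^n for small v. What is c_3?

Apply the Taylor formula c_k = f^(k)(a)/k!.
g(0) = 0
g′(0) = 1/2
g′′(0) = 0
g′′′(0) = -1/8
So c_3 = g′′′(0)/3! = -1/48.

-1/48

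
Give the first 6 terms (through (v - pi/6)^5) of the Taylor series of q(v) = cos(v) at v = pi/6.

Differentiate repeatedly and evaluate at the center.

-(v - pi/6)^5/240 + sqrt(3)*(v - pi/6)^4/48 + (v - pi/6)^3/12 - sqrt(3)*(v - pi/6)^2/4 - (v - pi/6)/2 + sqrt(3)/2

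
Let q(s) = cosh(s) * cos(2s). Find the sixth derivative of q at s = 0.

117

Multiply the two series term by term and collect like powers.
The coefficient of s^6 in the expansion is 13/80, so q^(6)(0) = 6! * (13/80) = 117.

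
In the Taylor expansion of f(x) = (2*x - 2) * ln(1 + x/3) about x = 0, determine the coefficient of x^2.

7/9

Shift and add copies of the series according to the polynomial's terms.
So c_2 = f′′(0)/2! = 7/9.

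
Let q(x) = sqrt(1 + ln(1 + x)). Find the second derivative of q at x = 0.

-3/4

Compose series: expand the inner function first, then feed it into the outer expansion.
The coefficient of x^2 in the expansion is -3/8, so q′′(0) = 2! * (-3/8) = -3/4.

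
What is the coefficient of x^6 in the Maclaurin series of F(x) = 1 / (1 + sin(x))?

Use the geometric series for the reciprocal, then substitute.
[x^0] = 1;  [x^1] = -1;  [x^2] = 1;  [x^3] = -5/6;  [x^4] = 2/3;  [x^5] = -61/120;  [x^6] = 17/45.

17/45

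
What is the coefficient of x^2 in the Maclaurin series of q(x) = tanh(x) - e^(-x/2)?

Add the two expansions coefficient-wise.
q(0) = -1
q′(0) = 3/2
q′′(0) = -1/4

-1/8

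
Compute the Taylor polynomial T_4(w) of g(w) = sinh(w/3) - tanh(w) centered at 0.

Expand each term separately and add.
[w^0] = 0;  [w^1] = -2/3;  [w^2] = 0;  [w^3] = 55/162;  [w^4] = 0.

55*w^3/162 - 2*w/3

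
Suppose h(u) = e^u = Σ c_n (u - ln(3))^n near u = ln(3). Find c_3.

1/2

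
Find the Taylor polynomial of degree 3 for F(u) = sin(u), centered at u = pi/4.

Apply the Taylor formula c_k = f^(k)(a)/k!.
F(pi/4) = sqrt(2)/2
F′(pi/4) = sqrt(2)/2
F′′(pi/4) = -sqrt(2)/2
F′′′(pi/4) = -sqrt(2)/2
Then c_k = F^(k)(pi/4)/k! gives each Taylor coefficient.

-sqrt(2)*(u - pi/4)^3/12 - sqrt(2)*(u - pi/4)^2/4 + sqrt(2)*(u - pi/4)/2 + sqrt(2)/2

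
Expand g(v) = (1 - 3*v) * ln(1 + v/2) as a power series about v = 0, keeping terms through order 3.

Shift and add copies of the series according to the polynomial's terms.
g(0) = 0
g′(0) = 1/2
g′′(0) = -13/4
g′′′(0) = 5/2
Then c_k = g^(k)(0)/k! gives each Taylor coefficient.

5*v^3/12 - 13*v^2/8 + v/2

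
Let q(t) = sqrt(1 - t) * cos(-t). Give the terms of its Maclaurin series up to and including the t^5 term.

Multiply the two series term by term and collect like powers.

-13*t^5/768 + 25*t^4/384 + 3*t^3/16 - 5*t^2/8 - t/2 + 1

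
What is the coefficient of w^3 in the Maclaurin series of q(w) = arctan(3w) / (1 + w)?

-6

Take the Cauchy product of the two expansions.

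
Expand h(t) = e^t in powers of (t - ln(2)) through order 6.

Differentiate repeatedly and evaluate at the center.
h(ln(2)) = 2
h′(ln(2)) = 2
h′′(ln(2)) = 2
h′′′(ln(2)) = 2
h^(4)(ln(2)) = 2
h^(5)(ln(2)) = 2
h^(6)(ln(2)) = 2

(t - ln(2))^6/360 + (t - ln(2))^5/60 + (t - ln(2))^4/12 + (t - ln(2))^3/3 + (t - ln(2))^2 + 2*(t - ln(2)) + 2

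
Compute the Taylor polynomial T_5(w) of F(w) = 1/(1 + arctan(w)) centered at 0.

Plug the Maclaurin series of the inner function into that of the outer and collect terms.
F(0) = 1
F′(0) = -1
F′′(0) = 2
F′′′(0) = -4
F^(4)(0) = 8
F^(5)(0) = -24
Then c_k = F^(k)(0)/k! gives each Taylor coefficient.

-w^5/5 + w^4/3 - 2*w^3/3 + w^2 - w + 1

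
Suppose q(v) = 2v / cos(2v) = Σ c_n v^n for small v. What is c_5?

20/3

Write the quotient as an unknown series and match coefficients against numerator = denominator · series.
q(0) = 0
q′(0) = 2
q′′(0) = 0
q′′′(0) = 24
q^(4)(0) = 0
q^(5)(0) = 800
So c_5 = q^(5)(0)/5! = 20/3.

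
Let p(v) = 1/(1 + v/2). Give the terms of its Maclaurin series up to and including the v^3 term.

-v^3/8 + v^2/4 - v/2 + 1

p(0) = 1
p′(0) = -1/2
p′′(0) = 1/2
p′′′(0) = -3/4
Then c_k = p^(k)(0)/k! gives each Taylor coefficient.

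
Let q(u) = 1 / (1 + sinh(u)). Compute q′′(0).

Write 1/(1+u) = 1 - u + u^2 - u^3 + ... and substitute the series for u.
From the series, [u^2] q = 1; multiply by 2! = 2 to get 2.

2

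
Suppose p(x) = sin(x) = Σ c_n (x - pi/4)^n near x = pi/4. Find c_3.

-sqrt(2)/12

Compute the successive derivatives at the expansion point and divide by k!.
p(pi/4) = sqrt(2)/2
p′(pi/4) = sqrt(2)/2
p′′(pi/4) = -sqrt(2)/2
p′′′(pi/4) = -sqrt(2)/2
So c_3 = p′′′(pi/4)/3! = -sqrt(2)/12.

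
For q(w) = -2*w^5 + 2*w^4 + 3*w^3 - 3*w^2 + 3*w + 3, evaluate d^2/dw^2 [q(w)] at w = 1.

-4

Compute the successive derivatives at the expansion point and divide by k!.
From the series, [(w - 1)^2] q = -2; multiply by 2! = 2 to get -4.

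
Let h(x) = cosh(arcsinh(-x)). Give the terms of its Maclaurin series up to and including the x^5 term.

-x^4/8 + x^2/2 + 1

Compose series: expand the inner function first, then feed it into the outer expansion.
h(0) = 1
h′(0) = 0
h′′(0) = 1
h′′′(0) = 0
h^(4)(0) = -3
h^(5)(0) = 0
Dividing each by k! gives the coefficients c_0, ..., c_5.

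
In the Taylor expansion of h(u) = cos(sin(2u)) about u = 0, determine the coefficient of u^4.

10/3

Compose series: expand the inner function first, then feed it into the outer expansion.
h(0) = 1
h′(0) = 0
h′′(0) = -4
h′′′(0) = 0
h^(4)(0) = 80
So c_4 = h^(4)(0)/4! = 10/3.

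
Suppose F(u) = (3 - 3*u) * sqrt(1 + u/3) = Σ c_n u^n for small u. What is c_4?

Multiply each power in the prefactor through the base expansion.
[u^0] = 3;  [u^1] = -5/2;  [u^2] = -13/24;  [u^3] = 7/144;  [u^4] = -29/3456.

-29/3456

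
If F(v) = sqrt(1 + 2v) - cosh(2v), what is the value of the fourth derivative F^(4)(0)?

-31

Expand each term separately and add.
From the series, [v^4] F = -31/24; multiply by 4! = 24 to get -31.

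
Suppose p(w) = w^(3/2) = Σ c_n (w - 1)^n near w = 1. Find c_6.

7/1024

Differentiate repeatedly and evaluate at the center.
p(1) = 1
p′(1) = 3/2
p′′(1) = 3/4
p′′′(1) = -3/8
p^(4)(1) = 9/16
p^(5)(1) = -45/32
p^(6)(1) = 315/64
Dividing each by k! gives the coefficients c_0, ..., c_6.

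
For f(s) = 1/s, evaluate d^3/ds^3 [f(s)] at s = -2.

The coefficient of (s + 2)^3 in the expansion is -1/16, so f′′′(-2) = 3! * (-1/16) = -3/8.

-3/8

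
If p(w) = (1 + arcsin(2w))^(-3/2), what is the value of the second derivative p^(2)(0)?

15

Compose series: expand the inner function first, then feed it into the outer expansion.
From the series, [w^2] p = 15/2; multiply by 2! = 2 to get 15.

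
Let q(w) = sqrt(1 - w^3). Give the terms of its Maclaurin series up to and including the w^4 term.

1 - w^3/2

q(0) = 1
q′(0) = 0
q′′(0) = 0
q′′′(0) = -3
q^(4)(0) = 0
Then c_k = q^(k)(0)/k! gives each Taylor coefficient.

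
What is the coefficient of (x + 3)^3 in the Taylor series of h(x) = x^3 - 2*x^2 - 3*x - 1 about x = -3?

h(-3) = -37
h′(-3) = 36
h′′(-3) = -22
h′′′(-3) = 6
So c_3 = h′′′(-3)/3! = 1.

1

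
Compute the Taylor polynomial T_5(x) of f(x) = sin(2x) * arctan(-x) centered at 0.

Write out both Maclaurin series and multiply, keeping only the needed powers.
f(0) = 0
f′(0) = 0
f′′(0) = -4
f′′′(0) = 0
f^(4)(0) = 48
f^(5)(0) = 0

2*x^4 - 2*x^2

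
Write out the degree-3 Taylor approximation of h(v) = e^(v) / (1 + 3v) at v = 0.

Take the Cauchy product of the two expansions.

-58*v^3/3 + 13*v^2/2 - 2*v + 1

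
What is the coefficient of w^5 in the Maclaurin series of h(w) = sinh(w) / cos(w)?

Invert the denominator's series and multiply.
[w^0] = 0;  [w^1] = 1;  [w^2] = 0;  [w^3] = 2/3;  [w^4] = 0;  [w^5] = 3/10.

3/10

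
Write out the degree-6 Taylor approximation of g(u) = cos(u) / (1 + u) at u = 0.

Write out both Maclaurin series and multiply, keeping only the needed powers.
[u^0] = 1;  [u^1] = -1;  [u^2] = 1/2;  [u^3] = -1/2;  [u^4] = 13/24;  [u^5] = -13/24;  [u^6] = 389/720.

389*u^6/720 - 13*u^5/24 + 13*u^4/24 - u^3/2 + u^2/2 - u + 1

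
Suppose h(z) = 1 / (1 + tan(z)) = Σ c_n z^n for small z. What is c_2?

Use the geometric series for the reciprocal, then substitute.
h(0) = 1
h′(0) = -1
h′′(0) = 2
Dividing each by k! gives the coefficients c_0, ..., c_2.

1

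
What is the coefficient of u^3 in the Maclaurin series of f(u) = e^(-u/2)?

[u^0] = 1;  [u^1] = -1/2;  [u^2] = 1/8;  [u^3] = -1/48.
So c_3 = f′′′(0)/3! = -1/48.

-1/48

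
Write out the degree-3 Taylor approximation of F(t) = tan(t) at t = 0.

Apply the Taylor formula c_k = f^(k)(a)/k!.
F(0) = 0
F′(0) = 1
F′′(0) = 0
F′′′(0) = 2

t^3/3 + t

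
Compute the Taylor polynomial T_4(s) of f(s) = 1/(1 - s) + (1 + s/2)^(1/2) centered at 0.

Expand each term separately and add.
[s^0] = 2;  [s^1] = 5/4;  [s^2] = 31/32;  [s^3] = 129/128;  [s^4] = 2043/2048.

2043*s^4/2048 + 129*s^3/128 + 31*s^2/32 + 5*s/4 + 2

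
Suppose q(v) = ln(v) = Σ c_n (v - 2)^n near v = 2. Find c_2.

-1/8

q(2) = ln(2)
q′(2) = 1/2
q′′(2) = -1/4
Dividing each by k! gives the coefficients c_0, ..., c_2.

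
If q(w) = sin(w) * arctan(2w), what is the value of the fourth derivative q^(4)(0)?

-72

Write out both Maclaurin series and multiply, keeping only the needed powers.
The coefficient of w^4 in the expansion is -3, so q^(4)(0) = 4! * (-3) = -72.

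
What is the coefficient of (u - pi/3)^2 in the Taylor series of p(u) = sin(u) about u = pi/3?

-sqrt(3)/4

c_2 = p′′(pi/3)/2! = -sqrt(3)/4.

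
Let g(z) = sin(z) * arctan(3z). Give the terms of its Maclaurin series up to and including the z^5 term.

Take the Cauchy product of the two expansions.
[z^0] = 0;  [z^1] = 0;  [z^2] = 3;  [z^3] = 0;  [z^4] = -19/2;  [z^5] = 0.

-19*z^4/2 + 3*z^2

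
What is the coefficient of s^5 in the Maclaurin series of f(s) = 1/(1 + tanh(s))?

Compose series: expand the inner function first, then feed it into the outer expansion.
[s^0] = 1;  [s^1] = -1;  [s^2] = 1;  [s^3] = -2/3;  [s^4] = 1/3;  [s^5] = -2/15.

-2/15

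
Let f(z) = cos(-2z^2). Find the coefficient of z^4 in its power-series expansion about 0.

-2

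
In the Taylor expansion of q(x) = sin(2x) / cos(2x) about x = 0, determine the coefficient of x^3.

8/3

Invert the denominator's series and multiply.
[x^0] = 0;  [x^1] = 2;  [x^2] = 0;  [x^3] = 8/3.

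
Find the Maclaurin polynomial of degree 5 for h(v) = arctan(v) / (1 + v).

13*v^5/15 - 2*v^4/3 + 2*v^3/3 - v^2 + v

Expand each factor separately, then convolve coefficients.
h(0) = 0
h′(0) = 1
h′′(0) = -2
h′′′(0) = 4
h^(4)(0) = -16
h^(5)(0) = 104
The Taylor polynomial is Σ h^(k)(0)/k! · v^k.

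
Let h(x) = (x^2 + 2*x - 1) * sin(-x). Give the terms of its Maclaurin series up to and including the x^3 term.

-7*x^3/6 - 2*x^2 + x

Distribute the polynomial across the series and collect like powers.
[x^0] = 0;  [x^1] = 1;  [x^2] = -2;  [x^3] = -7/6.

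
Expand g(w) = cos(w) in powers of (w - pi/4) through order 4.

sqrt(2)*(w - pi/4)^4/48 + sqrt(2)*(w - pi/4)^3/12 - sqrt(2)*(w - pi/4)^2/4 - sqrt(2)*(w - pi/4)/2 + sqrt(2)/2

g(pi/4) = sqrt(2)/2
g′(pi/4) = -sqrt(2)/2
g′′(pi/4) = -sqrt(2)/2
g′′′(pi/4) = sqrt(2)/2
g^(4)(pi/4) = sqrt(2)/2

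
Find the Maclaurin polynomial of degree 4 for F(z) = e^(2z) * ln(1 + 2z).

Take the Cauchy product of the two expansions.
F(0) = 0
F′(0) = 2
F′′(0) = 4
F′′′(0) = 16
F^(4)(0) = 0

8*z^3/3 + 2*z^2 + 2*z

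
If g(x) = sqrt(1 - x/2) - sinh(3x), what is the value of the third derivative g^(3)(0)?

-1731/64

Expand each term separately and add.
The coefficient of x^3 in the expansion is -577/128, so g′′′(0) = 3! * (-577/128) = -1731/64.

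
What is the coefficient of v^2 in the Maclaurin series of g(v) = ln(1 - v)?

-1/2

g(0) = 0
g′(0) = -1
g′′(0) = -1
The Taylor polynomial is Σ g^(k)(0)/k! · v^k.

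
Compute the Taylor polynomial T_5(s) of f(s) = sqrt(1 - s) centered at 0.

-7*s^5/256 - 5*s^4/128 - s^3/16 - s^2/8 - s/2 + 1

f(0) = 1
f′(0) = -1/2
f′′(0) = -1/4
f′′′(0) = -3/8
f^(4)(0) = -15/16
f^(5)(0) = -105/32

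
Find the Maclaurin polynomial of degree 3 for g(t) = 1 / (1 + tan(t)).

Use the geometric series for the reciprocal, then substitute.
g(0) = 1
g′(0) = -1
g′′(0) = 2
g′′′(0) = -8

-4*t^3/3 + t^2 - t + 1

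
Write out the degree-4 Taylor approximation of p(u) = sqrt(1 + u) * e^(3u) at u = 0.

667*u^4/128 + 103*u^3/16 + 47*u^2/8 + 7*u/2 + 1

Expand each factor separately, then convolve coefficients.
p(0) = 1
p′(0) = 7/2
p′′(0) = 47/4
p′′′(0) = 309/8
p^(4)(0) = 2001/16
The Taylor polynomial is Σ p^(k)(0)/k! · u^k.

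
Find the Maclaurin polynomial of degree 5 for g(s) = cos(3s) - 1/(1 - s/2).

-s^5/32 + 53*s^4/16 - s^3/8 - 19*s^2/4 - s/2

Expand each term separately and add.
g(0) = 0
g′(0) = -1/2
g′′(0) = -19/2
g′′′(0) = -3/4
g^(4)(0) = 159/2
g^(5)(0) = -15/4
The Taylor polynomial is Σ g^(k)(0)/k! · s^k.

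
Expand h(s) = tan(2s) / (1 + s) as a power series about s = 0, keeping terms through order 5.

Take the Cauchy product of the two expansions.
[s^0] = 0;  [s^1] = 2;  [s^2] = -2;  [s^3] = 14/3;  [s^4] = -14/3;  [s^5] = 134/15.

134*s^5/15 - 14*s^4/3 + 14*s^3/3 - 2*s^2 + 2*s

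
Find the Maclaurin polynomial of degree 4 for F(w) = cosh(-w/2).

w^4/384 + w^2/8 + 1

Use the known series and substitute for the argument.
F(0) = 1
F′(0) = 0
F′′(0) = 1/4
F′′′(0) = 0
F^(4)(0) = 1/16
The Taylor polynomial is Σ F^(k)(0)/k! · w^k.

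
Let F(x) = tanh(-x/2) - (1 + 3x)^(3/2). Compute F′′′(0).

83/8

Add the two expansions coefficient-wise.
From the series, [x^3] F = 83/48; multiply by 3! = 6 to get 83/8.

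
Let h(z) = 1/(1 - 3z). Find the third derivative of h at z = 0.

162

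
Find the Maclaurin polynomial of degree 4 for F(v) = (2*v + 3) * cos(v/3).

Multiply each power in the prefactor through the base expansion.
F(0) = 3
F′(0) = 2
F′′(0) = -1/3
F′′′(0) = -2/3
F^(4)(0) = 1/27
Then c_k = F^(k)(0)/k! gives each Taylor coefficient.

v^4/648 - v^3/9 - v^2/6 + 2*v + 3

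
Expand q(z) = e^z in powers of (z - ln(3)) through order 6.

q(ln(3)) = 3
q′(ln(3)) = 3
q′′(ln(3)) = 3
q′′′(ln(3)) = 3
q^(4)(ln(3)) = 3
q^(5)(ln(3)) = 3
q^(6)(ln(3)) = 3
Dividing each by k! gives the coefficients c_0, ..., c_6.

(z - ln(3))^6/240 + (z - ln(3))^5/40 + (z - ln(3))^4/8 + (z - ln(3))^3/2 + 3*(z - ln(3))^2/2 + 3*(z - ln(3)) + 3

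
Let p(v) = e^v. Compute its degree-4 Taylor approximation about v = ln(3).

Apply the Taylor formula c_k = f^(k)(a)/k!.
[(v - ln(3))^0] = 3;  [(v - ln(3))^1] = 3;  [(v - ln(3))^2] = 3/2;  [(v - ln(3))^3] = 1/2;  [(v - ln(3))^4] = 1/8.

(v - ln(3))^4/8 + (v - ln(3))^3/2 + 3*(v - ln(3))^2/2 + 3*(v - ln(3)) + 3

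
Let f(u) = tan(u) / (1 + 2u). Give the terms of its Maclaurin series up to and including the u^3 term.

13*u^3/3 - 2*u^2 + u

Expand each factor separately, then convolve coefficients.
f(0) = 0
f′(0) = 1
f′′(0) = -4
f′′′(0) = 26
Dividing each by k! gives the coefficients c_0, ..., c_3.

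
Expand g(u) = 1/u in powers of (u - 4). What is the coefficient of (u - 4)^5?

-1/4096

g(4) = 1/4
g′(4) = -1/16
g′′(4) = 1/32
g′′′(4) = -3/128
g^(4)(4) = 3/128
g^(5)(4) = -15/512
So c_5 = g^(5)(4)/5! = -1/4096.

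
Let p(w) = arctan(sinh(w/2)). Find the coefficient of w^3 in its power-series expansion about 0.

-1/48

Plug the Maclaurin series of the inner function into that of the outer and collect terms.
p(0) = 0
p′(0) = 1/2
p′′(0) = 0
p′′′(0) = -1/8
So c_3 = p′′′(0)/3! = -1/48.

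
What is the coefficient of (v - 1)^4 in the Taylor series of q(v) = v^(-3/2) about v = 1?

Differentiate repeatedly and evaluate at the center.
q(1) = 1
q′(1) = -3/2
q′′(1) = 15/4
q′′′(1) = -105/8
q^(4)(1) = 945/16
Dividing each by k! gives the coefficients c_0, ..., c_4.

315/128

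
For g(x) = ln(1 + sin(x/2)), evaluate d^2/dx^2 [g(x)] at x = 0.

-1/4

Let u equal the inner series; expand the outer function in u and truncate.
The coefficient of x^2 in the expansion is -1/8, so g′′(0) = 2! * (-1/8) = -1/4.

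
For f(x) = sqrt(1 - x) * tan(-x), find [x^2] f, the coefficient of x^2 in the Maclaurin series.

1/2

Take the Cauchy product of the two expansions.
[x^0] = 0;  [x^1] = -1;  [x^2] = 1/2.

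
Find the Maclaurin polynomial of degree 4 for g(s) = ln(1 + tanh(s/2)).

s^4/192 - s^2/8 + s/2

Let u equal the inner series; expand the outer function in u and truncate.
g(0) = 0
g′(0) = 1/2
g′′(0) = -1/4
g′′′(0) = 0
g^(4)(0) = 1/8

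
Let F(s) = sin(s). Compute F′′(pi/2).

-1

The coefficient of (s - pi/2)^2 in the expansion is -1/2, so F′′(pi/2) = 2! * (-1/2) = -1.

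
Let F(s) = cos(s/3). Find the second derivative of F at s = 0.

-1/9

The coefficient of s^2 in the expansion is -1/18, so F′′(0) = 2! * (-1/18) = -1/9.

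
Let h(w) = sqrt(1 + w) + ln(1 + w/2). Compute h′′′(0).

5/8

Expand each term separately and add.
The coefficient of w^3 in the expansion is 5/48, so h′′′(0) = 3! * (5/48) = 5/8.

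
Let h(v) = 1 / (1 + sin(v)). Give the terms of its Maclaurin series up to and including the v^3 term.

Write 1/(1+u) = 1 - u + u^2 - u^3 + ... and substitute the series for u.
[v^0] = 1;  [v^1] = -1;  [v^2] = 1;  [v^3] = -5/6.

-5*v^3/6 + v^2 - v + 1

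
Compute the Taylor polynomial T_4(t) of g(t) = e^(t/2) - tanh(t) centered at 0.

Add the two expansions coefficient-wise.
g(0) = 1
g′(0) = -1/2
g′′(0) = 1/4
g′′′(0) = 17/8
g^(4)(0) = 1/16
Then c_k = g^(k)(0)/k! gives each Taylor coefficient.

t^4/384 + 17*t^3/48 + t^2/8 - t/2 + 1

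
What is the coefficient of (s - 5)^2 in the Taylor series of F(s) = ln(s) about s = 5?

-1/50

F(5) = ln(5)
F′(5) = 1/5
F′′(5) = -1/25
So c_2 = F′′(5)/2! = -1/50.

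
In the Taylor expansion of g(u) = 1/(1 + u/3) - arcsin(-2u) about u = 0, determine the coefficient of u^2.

Combine the two series term by term.
[u^0] = 1;  [u^1] = 5/3;  [u^2] = 1/9.
So c_2 = g′′(0)/2! = 1/9.

1/9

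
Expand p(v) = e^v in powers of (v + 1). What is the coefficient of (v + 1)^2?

e^(-1)/2

Differentiate repeatedly and evaluate at the center.
p(-1) = e^(-1)
p′(-1) = e^(-1)
p′′(-1) = e^(-1)
Dividing each by k! gives the coefficients c_0, ..., c_2.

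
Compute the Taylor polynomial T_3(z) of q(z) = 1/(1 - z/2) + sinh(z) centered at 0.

Add the two expansions coefficient-wise.
[z^0] = 1;  [z^1] = 3/2;  [z^2] = 1/4;  [z^3] = 7/24.

7*z^3/24 + z^2/4 + 3*z/2 + 1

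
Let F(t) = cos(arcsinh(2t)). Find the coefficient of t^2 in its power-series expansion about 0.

Substitute the inner expansion into the outer series and collect powers.
F(0) = 1
F′(0) = 0
F′′(0) = -4
Dividing each by k! gives the coefficients c_0, ..., c_2.

-2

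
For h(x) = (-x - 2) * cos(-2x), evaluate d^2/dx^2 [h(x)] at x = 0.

8

Multiply each power in the prefactor through the base expansion.
The coefficient of x^2 in the expansion is 4, so h′′(0) = 2! * (4) = 8.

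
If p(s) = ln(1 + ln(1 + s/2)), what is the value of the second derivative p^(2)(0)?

Compose series: expand the inner function first, then feed it into the outer expansion.
The coefficient of s^2 in the expansion is -1/4, so p′′(0) = 2! * (-1/4) = -1/2.

-1/2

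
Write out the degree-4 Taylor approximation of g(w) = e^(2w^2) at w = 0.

2*w^4 + 2*w^2 + 1

g(0) = 1
g′(0) = 0
g′′(0) = 4
g′′′(0) = 0
g^(4)(0) = 48
The Taylor polynomial is Σ g^(k)(0)/k! · w^k.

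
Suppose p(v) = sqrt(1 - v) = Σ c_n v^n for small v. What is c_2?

-1/8

[v^0] = 1;  [v^1] = -1/2;  [v^2] = -1/8.
So c_2 = p′′(0)/2! = -1/8.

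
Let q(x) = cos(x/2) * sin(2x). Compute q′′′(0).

Take the Cauchy product of the two expansions.
From the series, [x^3] q = -19/12; multiply by 3! = 6 to get -19/2.

-19/2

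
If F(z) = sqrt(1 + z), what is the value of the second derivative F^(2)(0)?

-1/4

The coefficient of z^2 in the expansion is -1/8, so F′′(0) = 2! * (-1/8) = -1/4.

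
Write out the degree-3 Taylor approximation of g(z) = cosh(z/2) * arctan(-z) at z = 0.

5*z^3/24 - z

Multiply the two series term by term and collect like powers.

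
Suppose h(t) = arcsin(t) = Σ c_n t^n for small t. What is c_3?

Apply the Taylor formula c_k = f^(k)(a)/k!.
h(0) = 0
h′(0) = 1
h′′(0) = 0
h′′′(0) = 1

1/6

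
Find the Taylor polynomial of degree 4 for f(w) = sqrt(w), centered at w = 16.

-5*(w - 16)^4/2097152 + (w - 16)^3/16384 - (w - 16)^2/512 + (w - 16)/8 + 4

f(16) = 4
f′(16) = 1/8
f′′(16) = -1/256
f′′′(16) = 3/8192
f^(4)(16) = -15/262144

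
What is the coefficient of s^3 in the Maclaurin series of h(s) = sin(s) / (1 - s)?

5/6

Expand 1/(denominator) as a geometric series and multiply by the numerator's series.
h(0) = 0
h′(0) = 1
h′′(0) = 2
h′′′(0) = 5
The Taylor polynomial is Σ h^(k)(0)/k! · s^k.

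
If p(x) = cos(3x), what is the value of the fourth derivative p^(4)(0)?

81

From the series, [x^4] p = 27/8; multiply by 4! = 24 to get 81.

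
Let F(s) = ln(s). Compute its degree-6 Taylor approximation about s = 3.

Apply the Taylor formula c_k = f^(k)(a)/k!.
F(3) = ln(3)
F′(3) = 1/3
F′′(3) = -1/9
F′′′(3) = 2/27
F^(4)(3) = -2/27
F^(5)(3) = 8/81
F^(6)(3) = -40/243
Then c_k = F^(k)(3)/k! gives each Taylor coefficient.

-(s - 3)^6/4374 + (s - 3)^5/1215 - (s - 3)^4/324 + (s - 3)^3/81 - (s - 3)^2/18 + (s - 3)/3 + ln(3)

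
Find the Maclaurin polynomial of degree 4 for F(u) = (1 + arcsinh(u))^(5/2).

-85*u^4/128 - 5*u^3/48 + 15*u^2/8 + 5*u/2 + 1

Let u equal the inner series; expand the outer function in u and truncate.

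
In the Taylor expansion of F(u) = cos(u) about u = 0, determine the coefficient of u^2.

-1/2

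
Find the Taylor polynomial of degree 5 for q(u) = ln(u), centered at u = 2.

q(2) = ln(2)
q′(2) = 1/2
q′′(2) = -1/4
q′′′(2) = 1/4
q^(4)(2) = -3/8
q^(5)(2) = 3/4
Then c_k = q^(k)(2)/k! gives each Taylor coefficient.

(u - 2)^5/160 - (u - 2)^4/64 + (u - 2)^3/24 - (u - 2)^2/8 + (u - 2)/2 + ln(2)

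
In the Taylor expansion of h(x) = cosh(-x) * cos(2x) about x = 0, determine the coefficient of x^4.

-7/24

Write out both Maclaurin series and multiply, keeping only the needed powers.
h(0) = 1
h′(0) = 0
h′′(0) = -3
h′′′(0) = 0
h^(4)(0) = -7
Then c_k = h^(k)(0)/k! gives each Taylor coefficient.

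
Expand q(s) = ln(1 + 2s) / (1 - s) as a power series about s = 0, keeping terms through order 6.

-28*s^6/5 + 76*s^5/15 - 4*s^4/3 + 8*s^3/3 + 2*s

Expand each factor separately, then convolve coefficients.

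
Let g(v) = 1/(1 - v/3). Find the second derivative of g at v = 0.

Apply the Taylor formula c_k = f^(k)(a)/k!.
From the series, [v^2] g = 1/9; multiply by 2! = 2 to get 2/9.

2/9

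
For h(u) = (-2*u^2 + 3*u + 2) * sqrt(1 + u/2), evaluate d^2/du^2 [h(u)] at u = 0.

-21/8

Multiply each power in the prefactor through the base expansion.
From the series, [u^2] h = -21/16; multiply by 2! = 2 to get -21/8.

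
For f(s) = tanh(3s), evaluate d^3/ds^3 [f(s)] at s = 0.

-54

From the series, [s^3] f = -9; multiply by 3! = 6 to get -54.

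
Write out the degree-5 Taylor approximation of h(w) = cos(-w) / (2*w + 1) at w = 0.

-337*w^5/12 + 337*w^4/24 - 7*w^3 + 7*w^2/2 - 2*w + 1

Use 1/(1 - r) = Σ r^k on the denominator, then take the Cauchy product.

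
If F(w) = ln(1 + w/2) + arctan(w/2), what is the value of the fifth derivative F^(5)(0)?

3/2

Add the two expansions coefficient-wise.
The coefficient of w^5 in the expansion is 1/80, so F^(5)(0) = 5! * (1/80) = 3/2.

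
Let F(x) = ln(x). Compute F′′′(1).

The coefficient of (x - 1)^3 in the expansion is 1/3, so F′′′(1) = 3! * (1/3) = 2.

2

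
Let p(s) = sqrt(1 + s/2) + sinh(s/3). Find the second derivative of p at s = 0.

-1/16

Add the two expansions coefficient-wise.
The coefficient of s^2 in the expansion is -1/32, so p′′(0) = 2! * (-1/32) = -1/16.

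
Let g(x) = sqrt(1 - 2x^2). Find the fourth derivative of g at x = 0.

From the series, [x^4] g = -1/2; multiply by 4! = 24 to get -12.

-12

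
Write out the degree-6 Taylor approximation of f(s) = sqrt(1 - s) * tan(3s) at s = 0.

-21561*s^6/1280 + 19941*s^5/640 - 75*s^4/16 + 69*s^3/8 - 3*s^2/2 + 3*s

Write out both Maclaurin series and multiply, keeping only the needed powers.
[s^0] = 0;  [s^1] = 3;  [s^2] = -3/2;  [s^3] = 69/8;  [s^4] = -75/16;  [s^5] = 19941/640;  [s^6] = -21561/1280.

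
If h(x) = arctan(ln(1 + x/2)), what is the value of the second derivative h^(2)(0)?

Plug the Maclaurin series of the inner function into that of the outer and collect terms.
From the series, [x^2] h = -1/8; multiply by 2! = 2 to get -1/4.

-1/4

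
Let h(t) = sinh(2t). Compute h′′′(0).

From the series, [t^3] h = 4/3; multiply by 3! = 6 to get 8.

8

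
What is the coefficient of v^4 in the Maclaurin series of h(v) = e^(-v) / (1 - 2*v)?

Use 1/(1 - r) = Σ r^k on the denominator, then take the Cauchy product.
h(0) = 1
h′(0) = 1
h′′(0) = 5
h′′′(0) = 29
h^(4)(0) = 233
The Taylor polynomial is Σ h^(k)(0)/k! · v^k.

233/24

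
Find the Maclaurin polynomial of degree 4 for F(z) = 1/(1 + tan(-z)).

Plug the Maclaurin series of the inner function into that of the outer and collect terms.
F(0) = 1
F′(0) = 1
F′′(0) = 2
F′′′(0) = 8
F^(4)(0) = 40

5*z^4/3 + 4*z^3/3 + z^2 + z + 1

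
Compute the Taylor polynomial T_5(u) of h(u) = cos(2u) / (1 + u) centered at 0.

u^5/3 - u^4/3 + u^3 - u^2 - u + 1

Expand each factor separately, then convolve coefficients.
h(0) = 1
h′(0) = -1
h′′(0) = -2
h′′′(0) = 6
h^(4)(0) = -8
h^(5)(0) = 40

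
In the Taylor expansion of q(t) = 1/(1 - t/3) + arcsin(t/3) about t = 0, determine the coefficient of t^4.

1/81

Add the two expansions coefficient-wise.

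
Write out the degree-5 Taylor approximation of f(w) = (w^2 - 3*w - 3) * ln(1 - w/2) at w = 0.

23*w^5/960 + 3*w^4/64 + 15*w^2/8 + 3*w/2

Multiply each power in the prefactor through the base expansion.
[w^0] = 0;  [w^1] = 3/2;  [w^2] = 15/8;  [w^3] = 0;  [w^4] = 3/64;  [w^5] = 23/960.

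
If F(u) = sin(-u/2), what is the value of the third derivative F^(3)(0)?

1/8

From the series, [u^3] F = 1/48; multiply by 3! = 6 to get 1/8.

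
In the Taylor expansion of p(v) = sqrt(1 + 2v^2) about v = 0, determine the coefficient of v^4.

Differentiate repeatedly and evaluate at the center.
[v^0] = 1;  [v^1] = 0;  [v^2] = 1;  [v^3] = 0;  [v^4] = -1/2.
So c_4 = p^(4)(0)/4! = -1/2.

-1/2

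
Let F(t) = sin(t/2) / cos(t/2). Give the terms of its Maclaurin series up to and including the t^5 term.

t^5/240 + t^3/24 + t/2

Write the quotient as an unknown series and match coefficients against numerator = denominator · series.
F(0) = 0
F′(0) = 1/2
F′′(0) = 0
F′′′(0) = 1/4
F^(4)(0) = 0
F^(5)(0) = 1/2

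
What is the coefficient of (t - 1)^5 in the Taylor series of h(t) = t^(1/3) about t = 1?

Differentiate repeatedly and evaluate at the center.
h(1) = 1
h′(1) = 1/3
h′′(1) = -2/9
h′′′(1) = 10/27
h^(4)(1) = -80/81
h^(5)(1) = 880/243

22/729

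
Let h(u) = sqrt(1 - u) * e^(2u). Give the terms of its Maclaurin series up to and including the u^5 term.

Multiply the two series term by term and collect like powers.
h(0) = 1
h′(0) = 3/2
h′′(0) = 7/4
h′′′(0) = 1/8
h^(4)(0) = -159/16
h^(5)(0) = -1781/32

-1781*u^5/3840 - 53*u^4/128 + u^3/48 + 7*u^2/8 + 3*u/2 + 1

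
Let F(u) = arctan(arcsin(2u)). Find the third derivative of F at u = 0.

Let u equal the inner series; expand the outer function in u and truncate.
The coefficient of u^3 in the expansion is -4/3, so F′′′(0) = 3! * (-4/3) = -8.

-8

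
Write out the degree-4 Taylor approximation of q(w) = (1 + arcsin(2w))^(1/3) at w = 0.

Plug the Maclaurin series of the inner function into that of the outer and collect terms.

-304*w^4/243 + 76*w^3/81 - 4*w^2/9 + 2*w/3 + 1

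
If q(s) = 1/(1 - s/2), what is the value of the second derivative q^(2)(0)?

Compute the successive derivatives at the expansion point and divide by k!.
The coefficient of s^2 in the expansion is 1/4, so q′′(0) = 2! * (1/4) = 1/2.

1/2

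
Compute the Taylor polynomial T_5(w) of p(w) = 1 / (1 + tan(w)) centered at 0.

-32*w^5/15 + 5*w^4/3 - 4*w^3/3 + w^2 - w + 1

Use the geometric series for the reciprocal, then substitute.
p(0) = 1
p′(0) = -1
p′′(0) = 2
p′′′(0) = -8
p^(4)(0) = 40
p^(5)(0) = -256
The Taylor polynomial is Σ p^(k)(0)/k! · w^k.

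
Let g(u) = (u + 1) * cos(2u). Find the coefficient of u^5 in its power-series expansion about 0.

Multiply each power in the prefactor through the base expansion.
[u^0] = 1;  [u^1] = 1;  [u^2] = -2;  [u^3] = -2;  [u^4] = 2/3;  [u^5] = 2/3.
So c_5 = g^(5)(0)/5! = 2/3.

2/3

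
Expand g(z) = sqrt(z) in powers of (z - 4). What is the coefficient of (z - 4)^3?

1/512

[(z - 4)^0] = 2;  [(z - 4)^1] = 1/4;  [(z - 4)^2] = -1/64;  [(z - 4)^3] = 1/512.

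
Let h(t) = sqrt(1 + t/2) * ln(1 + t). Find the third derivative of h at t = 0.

Take the Cauchy product of the two expansions.
From the series, [t^3] h = 17/96; multiply by 3! = 6 to get 17/16.

17/16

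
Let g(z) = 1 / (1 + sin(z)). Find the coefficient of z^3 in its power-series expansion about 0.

Write 1/(1+u) = 1 - u + u^2 - u^3 + ... and substitute the series for u.
g(0) = 1
g′(0) = -1
g′′(0) = 2
g′′′(0) = -5

-5/6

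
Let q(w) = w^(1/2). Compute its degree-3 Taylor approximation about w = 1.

(w - 1)^3/16 - (w - 1)^2/8 + (w - 1)/2 + 1

q(1) = 1
q′(1) = 1/2
q′′(1) = -1/4
q′′′(1) = 3/8
The Taylor polynomial is Σ q^(k)(1)/k! · (w - 1)^k.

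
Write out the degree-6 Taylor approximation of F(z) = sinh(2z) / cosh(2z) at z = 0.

Write the quotient as an unknown series and match coefficients against numerator = denominator · series.

64*z^5/15 - 8*z^3/3 + 2*z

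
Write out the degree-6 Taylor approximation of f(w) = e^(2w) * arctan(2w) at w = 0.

Expand each factor separately, then convolve coefficients.

88*w^6/9 + 12*w^5/5 - 8*w^4/3 + 4*w^3/3 + 4*w^2 + 2*w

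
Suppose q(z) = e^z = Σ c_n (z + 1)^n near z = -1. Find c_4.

e^(-1)/24

[(z + 1)^0] = e^(-1);  [(z + 1)^1] = e^(-1);  [(z + 1)^2] = e^(-1)/2;  [(z + 1)^3] = e^(-1)/6;  [(z + 1)^4] = e^(-1)/24.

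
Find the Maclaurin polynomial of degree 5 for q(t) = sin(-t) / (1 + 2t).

Multiply the two series term by term and collect like powers.
q(0) = 0
q′(0) = -1
q′′(0) = 4
q′′′(0) = -23
q^(4)(0) = 184
q^(5)(0) = -1841

-1841*t^5/120 + 23*t^4/3 - 23*t^3/6 + 2*t^2 - t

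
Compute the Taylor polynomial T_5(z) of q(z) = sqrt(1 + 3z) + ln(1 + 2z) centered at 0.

16697*z^5/1280 - 917*z^4/128 + 209*z^3/48 - 25*z^2/8 + 7*z/2 + 1

Combine the two series term by term.
q(0) = 1
q′(0) = 7/2
q′′(0) = -25/4
q′′′(0) = 209/8
q^(4)(0) = -2751/16
q^(5)(0) = 50091/32
The Taylor polynomial is Σ q^(k)(0)/k! · z^k.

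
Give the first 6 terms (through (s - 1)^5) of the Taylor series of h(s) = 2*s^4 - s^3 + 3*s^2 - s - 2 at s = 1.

2*(s - 1)^4 + 7*(s - 1)^3 + 12*(s - 1)^2 + 10*(s - 1) + 1

h(1) = 1
h′(1) = 10
h′′(1) = 24
h′′′(1) = 42
h^(4)(1) = 48
h^(5)(1) = 0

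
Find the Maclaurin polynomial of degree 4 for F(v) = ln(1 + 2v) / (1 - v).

-4*v^4/3 + 8*v^3/3 + 2*v

Multiply the numerator's expansion by the denominator's geometric series.
[v^0] = 0;  [v^1] = 2;  [v^2] = 0;  [v^3] = 8/3;  [v^4] = -4/3.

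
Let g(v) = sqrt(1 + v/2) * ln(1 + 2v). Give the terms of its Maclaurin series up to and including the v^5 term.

Write out both Maclaurin series and multiply, keeping only the needed powers.
g(0) = 0
g′(0) = 2
g′′(0) = -3
g′′′(0) = 101/8
g^(4)(0) = -625/8
g^(5)(0) = 81349/128

81349*v^5/15360 - 625*v^4/192 + 101*v^3/48 - 3*v^2/2 + 2*v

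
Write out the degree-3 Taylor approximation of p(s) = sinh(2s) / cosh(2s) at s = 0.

Invert the denominator's series and multiply.
p(0) = 0
p′(0) = 2
p′′(0) = 0
p′′′(0) = -16

-8*s^3/3 + 2*s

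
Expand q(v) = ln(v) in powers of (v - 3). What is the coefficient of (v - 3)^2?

Differentiate repeatedly and evaluate at the center.
q(3) = ln(3)
q′(3) = 1/3
q′′(3) = -1/9

-1/18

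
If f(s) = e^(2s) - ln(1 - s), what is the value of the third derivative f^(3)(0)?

10

Expand each term separately and add.
The coefficient of s^3 in the expansion is 5/3, so f′′′(0) = 3! * (5/3) = 10.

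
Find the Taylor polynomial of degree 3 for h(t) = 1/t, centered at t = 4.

-(t - 4)^3/256 + (t - 4)^2/64 - (t - 4)/16 + 1/4

Differentiate repeatedly and evaluate at the center.
[(t - 4)^0] = 1/4;  [(t - 4)^1] = -1/16;  [(t - 4)^2] = 1/64;  [(t - 4)^3] = -1/256.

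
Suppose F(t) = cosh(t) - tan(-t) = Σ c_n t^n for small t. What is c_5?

Add the two expansions coefficient-wise.
F(0) = 1
F′(0) = 1
F′′(0) = 1
F′′′(0) = 2
F^(4)(0) = 1
F^(5)(0) = 16

2/15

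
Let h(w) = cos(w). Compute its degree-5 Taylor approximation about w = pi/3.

[(w - pi/3)^0] = 1/2;  [(w - pi/3)^1] = -sqrt(3)/2;  [(w - pi/3)^2] = -1/4;  [(w - pi/3)^3] = sqrt(3)/12;  [(w - pi/3)^4] = 1/48;  [(w - pi/3)^5] = -sqrt(3)/240.

-sqrt(3)*(w - pi/3)^5/240 + (w - pi/3)^4/48 + sqrt(3)*(w - pi/3)^3/12 - (w - pi/3)^2/4 - sqrt(3)*(w - pi/3)/2 + 1/2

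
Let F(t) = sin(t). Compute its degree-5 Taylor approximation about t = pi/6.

sqrt(3)*(t - pi/6)^5/240 + (t - pi/6)^4/48 - sqrt(3)*(t - pi/6)^3/12 - (t - pi/6)^2/4 + sqrt(3)*(t - pi/6)/2 + 1/2

[(t - pi/6)^0] = 1/2;  [(t - pi/6)^1] = sqrt(3)/2;  [(t - pi/6)^2] = -1/4;  [(t - pi/6)^3] = -sqrt(3)/12;  [(t - pi/6)^4] = 1/48;  [(t - pi/6)^5] = sqrt(3)/240.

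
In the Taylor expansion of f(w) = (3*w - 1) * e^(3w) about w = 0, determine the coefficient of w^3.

Shift and add copies of the series according to the polynomial's terms.
[w^0] = -1;  [w^1] = 0;  [w^2] = 9/2;  [w^3] = 9.
So c_3 = f′′′(0)/3! = 9.

9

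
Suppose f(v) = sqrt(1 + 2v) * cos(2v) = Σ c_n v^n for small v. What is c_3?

Take the Cauchy product of the two expansions.
f(0) = 1
f′(0) = 1
f′′(0) = -5
f′′′(0) = -9

-3/2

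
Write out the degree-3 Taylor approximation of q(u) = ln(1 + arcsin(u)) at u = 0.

Compose series: expand the inner function first, then feed it into the outer expansion.
q(0) = 0
q′(0) = 1
q′′(0) = -1
q′′′(0) = 3
Dividing each by k! gives the coefficients c_0, ..., c_3.

u^3/2 - u^2/2 + u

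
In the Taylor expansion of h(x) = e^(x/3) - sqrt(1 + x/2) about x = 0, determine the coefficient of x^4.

Add the two expansions coefficient-wise.
[x^0] = 0;  [x^1] = 1/12;  [x^2] = 25/288;  [x^3] = -17/10368;  [x^4] = 1471/497664.

1471/497664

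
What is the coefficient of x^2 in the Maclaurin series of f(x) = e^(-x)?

1/2

Use the known series and substitute for the argument.
[x^0] = 1;  [x^1] = -1;  [x^2] = 1/2.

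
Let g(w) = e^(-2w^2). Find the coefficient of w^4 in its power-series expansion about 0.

Apply the Taylor formula c_k = f^(k)(a)/k!.
g(0) = 1
g′(0) = 0
g′′(0) = -4
g′′′(0) = 0
g^(4)(0) = 48
So c_4 = g^(4)(0)/4! = 2.

2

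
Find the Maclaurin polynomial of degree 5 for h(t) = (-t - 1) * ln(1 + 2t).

Distribute the polynomial across the series and collect like powers.
h(0) = 0
h′(0) = -2
h′′(0) = 0
h′′′(0) = -4
h^(4)(0) = 32
h^(5)(0) = -288

-12*t^5/5 + 4*t^4/3 - 2*t^3/3 - 2*t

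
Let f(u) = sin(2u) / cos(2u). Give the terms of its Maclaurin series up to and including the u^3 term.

Divide the numerator series by the denominator series (power-series long division).
[u^0] = 0;  [u^1] = 2;  [u^2] = 0;  [u^3] = 8/3.

8*u^3/3 + 2*u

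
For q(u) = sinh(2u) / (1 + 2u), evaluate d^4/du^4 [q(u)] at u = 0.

Multiply the two series term by term and collect like powers.
The coefficient of u^4 in the expansion is -56/3, so q^(4)(0) = 4! * (-56/3) = -448.

-448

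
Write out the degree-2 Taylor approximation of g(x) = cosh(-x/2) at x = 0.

Compute the successive derivatives at the expansion point and divide by k!.
g(0) = 1
g′(0) = 0
g′′(0) = 1/4
The Taylor polynomial is Σ g^(k)(0)/k! · x^k.

x^2/8 + 1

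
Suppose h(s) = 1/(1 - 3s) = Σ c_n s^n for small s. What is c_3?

27

Use the known series and substitute for the argument.
[s^0] = 1;  [s^1] = 3;  [s^2] = 9;  [s^3] = 27.
So c_3 = h′′′(0)/3! = 27.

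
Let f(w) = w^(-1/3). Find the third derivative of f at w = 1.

-28/27

From the series, [(w - 1)^3] f = -14/81; multiply by 3! = 6 to get -28/27.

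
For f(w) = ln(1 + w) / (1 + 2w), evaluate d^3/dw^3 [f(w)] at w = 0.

Write out both Maclaurin series and multiply, keeping only the needed powers.
From the series, [w^3] f = 16/3; multiply by 3! = 6 to get 32.

32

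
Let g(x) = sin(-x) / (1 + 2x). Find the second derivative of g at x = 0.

4

Multiply the two series term by term and collect like powers.
The coefficient of x^2 in the expansion is 2, so g′′(0) = 2! * (2) = 4.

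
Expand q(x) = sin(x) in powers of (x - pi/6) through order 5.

sqrt(3)*(x - pi/6)^5/240 + (x - pi/6)^4/48 - sqrt(3)*(x - pi/6)^3/12 - (x - pi/6)^2/4 + sqrt(3)*(x - pi/6)/2 + 1/2

Differentiate repeatedly and evaluate at the center.
q(pi/6) = 1/2
q′(pi/6) = sqrt(3)/2
q′′(pi/6) = -1/2
q′′′(pi/6) = -sqrt(3)/2
q^(4)(pi/6) = 1/2
q^(5)(pi/6) = sqrt(3)/2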